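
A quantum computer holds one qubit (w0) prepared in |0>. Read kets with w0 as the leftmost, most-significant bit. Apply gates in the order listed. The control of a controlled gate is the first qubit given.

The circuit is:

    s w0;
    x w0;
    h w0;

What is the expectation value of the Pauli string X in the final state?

The observable X averages to -1.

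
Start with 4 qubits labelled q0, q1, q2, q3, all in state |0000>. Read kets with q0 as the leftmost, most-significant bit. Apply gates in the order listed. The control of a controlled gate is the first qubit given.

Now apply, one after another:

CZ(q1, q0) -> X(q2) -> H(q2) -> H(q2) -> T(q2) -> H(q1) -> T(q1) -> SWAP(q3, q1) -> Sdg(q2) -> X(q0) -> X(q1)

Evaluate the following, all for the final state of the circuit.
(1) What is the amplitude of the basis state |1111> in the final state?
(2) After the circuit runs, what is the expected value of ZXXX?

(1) The final state's coefficient on |1111> equals sqrt(2)/2. Key observation: the block from step 3 through step 4 cancels to the identity and can be dropped.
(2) The expectation value of ZXXX is 0.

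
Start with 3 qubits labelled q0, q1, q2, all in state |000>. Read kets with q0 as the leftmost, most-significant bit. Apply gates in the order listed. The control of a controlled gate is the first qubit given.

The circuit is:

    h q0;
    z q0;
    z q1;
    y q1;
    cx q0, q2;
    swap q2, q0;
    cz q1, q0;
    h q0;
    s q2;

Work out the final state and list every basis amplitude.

After the circuit, the state carries amplitude 0 on |000>, 0 on |001>, I/2 on |010>, -1/2 on |011>, 0 on |100>, 0 on |101>, I/2 on |110>, 1/2 on |111>.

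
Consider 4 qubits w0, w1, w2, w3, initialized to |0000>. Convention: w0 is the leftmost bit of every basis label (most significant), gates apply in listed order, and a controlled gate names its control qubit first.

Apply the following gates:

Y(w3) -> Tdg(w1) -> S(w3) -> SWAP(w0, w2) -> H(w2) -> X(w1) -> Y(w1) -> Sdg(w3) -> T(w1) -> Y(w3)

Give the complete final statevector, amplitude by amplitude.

After the circuit, the state carries amplitude -sqrt(2)*I/2 on |0000>, -sqrt(2)*I/2 on |0010>, and 0 on every other basis state.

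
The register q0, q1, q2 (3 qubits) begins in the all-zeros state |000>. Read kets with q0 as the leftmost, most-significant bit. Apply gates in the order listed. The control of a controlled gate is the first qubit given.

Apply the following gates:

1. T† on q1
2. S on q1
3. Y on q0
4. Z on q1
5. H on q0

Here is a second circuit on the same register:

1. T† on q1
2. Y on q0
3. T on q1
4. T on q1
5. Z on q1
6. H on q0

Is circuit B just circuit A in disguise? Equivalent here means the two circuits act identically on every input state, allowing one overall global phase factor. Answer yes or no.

Yes — the two circuits implement the same unitary up to a global phase.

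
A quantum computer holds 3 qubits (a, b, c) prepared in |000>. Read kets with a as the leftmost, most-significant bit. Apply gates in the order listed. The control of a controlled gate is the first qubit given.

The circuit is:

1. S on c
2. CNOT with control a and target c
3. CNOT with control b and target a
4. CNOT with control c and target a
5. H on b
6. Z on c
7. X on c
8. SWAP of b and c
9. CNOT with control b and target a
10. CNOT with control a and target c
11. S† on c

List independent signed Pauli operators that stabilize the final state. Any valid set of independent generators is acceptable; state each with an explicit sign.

The stabilizer group can be generated by -IIY, -ZII, -IZI, among other valid generating sets.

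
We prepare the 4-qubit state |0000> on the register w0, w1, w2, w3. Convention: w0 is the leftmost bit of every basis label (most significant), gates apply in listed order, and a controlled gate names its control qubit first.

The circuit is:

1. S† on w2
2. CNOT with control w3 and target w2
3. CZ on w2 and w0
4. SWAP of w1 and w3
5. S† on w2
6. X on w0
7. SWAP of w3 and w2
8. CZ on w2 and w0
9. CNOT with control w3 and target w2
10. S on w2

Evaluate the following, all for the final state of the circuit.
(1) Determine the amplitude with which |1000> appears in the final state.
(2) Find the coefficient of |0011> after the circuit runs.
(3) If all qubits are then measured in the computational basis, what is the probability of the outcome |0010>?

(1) |1000> carries amplitude 1 in the final state.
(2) |0011> carries amplitude 0 in the final state.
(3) The probability of measuring |0010> is 0.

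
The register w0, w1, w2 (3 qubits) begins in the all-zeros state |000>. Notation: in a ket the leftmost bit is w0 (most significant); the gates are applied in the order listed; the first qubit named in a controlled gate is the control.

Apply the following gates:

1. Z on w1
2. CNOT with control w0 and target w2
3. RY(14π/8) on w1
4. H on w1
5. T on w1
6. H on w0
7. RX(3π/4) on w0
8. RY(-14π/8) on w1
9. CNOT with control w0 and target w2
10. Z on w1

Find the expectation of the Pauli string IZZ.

In the final state, IZZ has expectation 0.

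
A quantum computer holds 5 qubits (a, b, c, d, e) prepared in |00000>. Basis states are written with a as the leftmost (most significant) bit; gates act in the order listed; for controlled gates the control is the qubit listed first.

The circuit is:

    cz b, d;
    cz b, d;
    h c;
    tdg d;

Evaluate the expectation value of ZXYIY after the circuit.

The observable ZXYIY averages to 0. Key observation: gates 1-2 undo each other exactly, leaving only the rest of the circuit to track.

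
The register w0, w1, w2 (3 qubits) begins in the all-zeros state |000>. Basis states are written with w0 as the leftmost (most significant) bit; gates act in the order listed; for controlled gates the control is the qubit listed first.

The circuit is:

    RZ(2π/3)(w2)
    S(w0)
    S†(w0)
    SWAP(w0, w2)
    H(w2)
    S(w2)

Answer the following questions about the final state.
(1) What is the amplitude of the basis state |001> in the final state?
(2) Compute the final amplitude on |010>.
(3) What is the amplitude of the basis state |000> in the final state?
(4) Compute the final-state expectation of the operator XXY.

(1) The amplitude on |001> is sqrt(2)*exp(I*pi/6)/2. Key observation: the block from step 2 through step 3 cancels to the identity and can be dropped.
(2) |010> carries amplitude 0 in the final state.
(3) The amplitude on |000> is -sqrt(2)*exp(2*I*pi/3)/2.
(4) In the final state, XXY has expectation 0.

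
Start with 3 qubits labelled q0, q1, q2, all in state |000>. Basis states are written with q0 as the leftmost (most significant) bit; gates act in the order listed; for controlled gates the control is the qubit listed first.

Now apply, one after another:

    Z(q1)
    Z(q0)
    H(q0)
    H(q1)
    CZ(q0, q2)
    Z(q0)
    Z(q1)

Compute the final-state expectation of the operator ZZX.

The expectation value of ZZX is 0.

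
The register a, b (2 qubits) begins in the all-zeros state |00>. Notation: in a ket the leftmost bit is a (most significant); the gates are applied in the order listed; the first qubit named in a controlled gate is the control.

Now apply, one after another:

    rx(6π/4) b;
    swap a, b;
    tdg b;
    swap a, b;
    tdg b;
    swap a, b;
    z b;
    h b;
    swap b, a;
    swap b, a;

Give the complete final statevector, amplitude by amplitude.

After the circuit, the state carries amplitude -1/2 on |00>, -1/2 on |01>, -exp(I*pi/4)/2 on |10>, -exp(I*pi/4)/2 on |11>.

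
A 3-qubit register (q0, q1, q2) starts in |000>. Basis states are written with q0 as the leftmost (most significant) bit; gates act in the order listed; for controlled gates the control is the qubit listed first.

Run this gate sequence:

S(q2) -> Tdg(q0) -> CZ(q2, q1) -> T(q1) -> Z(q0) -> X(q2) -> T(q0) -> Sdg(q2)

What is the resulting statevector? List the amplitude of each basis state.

After the circuit, the state carries amplitude -I on |001>, and 0 on every other basis state.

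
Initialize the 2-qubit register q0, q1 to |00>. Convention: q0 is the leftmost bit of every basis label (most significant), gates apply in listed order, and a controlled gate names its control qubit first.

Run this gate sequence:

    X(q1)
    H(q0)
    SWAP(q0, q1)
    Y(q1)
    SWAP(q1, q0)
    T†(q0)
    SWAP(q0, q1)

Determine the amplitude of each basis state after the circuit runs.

After the circuit, the state carries amplitude 0 on |00>, 0 on |01>, -sqrt(2)*I/2 on |10>, sqrt(2)*exp(I*pi/4)/2 on |11>.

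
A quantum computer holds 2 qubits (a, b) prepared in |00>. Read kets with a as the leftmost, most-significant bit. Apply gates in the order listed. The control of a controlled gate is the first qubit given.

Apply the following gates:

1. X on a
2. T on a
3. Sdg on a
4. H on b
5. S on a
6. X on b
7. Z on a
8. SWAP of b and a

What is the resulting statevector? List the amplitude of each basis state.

The final amplitudes are 0 on |00>, -sqrt(2)*exp(I*pi/4)/2 on |01>, 0 on |10>, -sqrt(2)*exp(I*pi/4)/2 on |11>.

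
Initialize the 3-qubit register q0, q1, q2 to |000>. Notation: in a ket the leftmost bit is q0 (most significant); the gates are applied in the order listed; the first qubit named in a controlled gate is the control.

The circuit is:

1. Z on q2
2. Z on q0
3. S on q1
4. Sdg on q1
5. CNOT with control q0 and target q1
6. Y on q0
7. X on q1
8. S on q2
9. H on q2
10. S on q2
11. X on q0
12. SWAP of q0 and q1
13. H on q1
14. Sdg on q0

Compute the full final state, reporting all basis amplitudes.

The resulting statevector has amplitude 0 on |000>, 0 on |001>, 0 on |010>, 0 on |011>, 1/2 on |100>, I/2 on |101>, 1/2 on |110>, I/2 on |111>. Key observation: gates 3-4 undo each other exactly, leaving only the rest of the circuit to track.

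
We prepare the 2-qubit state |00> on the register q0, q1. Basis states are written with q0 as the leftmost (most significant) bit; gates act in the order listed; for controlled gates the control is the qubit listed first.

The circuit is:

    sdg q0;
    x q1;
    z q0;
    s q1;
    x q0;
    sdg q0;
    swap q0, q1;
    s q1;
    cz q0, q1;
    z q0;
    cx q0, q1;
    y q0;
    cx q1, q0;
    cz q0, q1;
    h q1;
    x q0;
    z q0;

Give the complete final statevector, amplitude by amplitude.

After the circuit, the state carries amplitude 0 on |00>, 0 on |01>, -sqrt(2)/2 on |10>, -sqrt(2)/2 on |11>.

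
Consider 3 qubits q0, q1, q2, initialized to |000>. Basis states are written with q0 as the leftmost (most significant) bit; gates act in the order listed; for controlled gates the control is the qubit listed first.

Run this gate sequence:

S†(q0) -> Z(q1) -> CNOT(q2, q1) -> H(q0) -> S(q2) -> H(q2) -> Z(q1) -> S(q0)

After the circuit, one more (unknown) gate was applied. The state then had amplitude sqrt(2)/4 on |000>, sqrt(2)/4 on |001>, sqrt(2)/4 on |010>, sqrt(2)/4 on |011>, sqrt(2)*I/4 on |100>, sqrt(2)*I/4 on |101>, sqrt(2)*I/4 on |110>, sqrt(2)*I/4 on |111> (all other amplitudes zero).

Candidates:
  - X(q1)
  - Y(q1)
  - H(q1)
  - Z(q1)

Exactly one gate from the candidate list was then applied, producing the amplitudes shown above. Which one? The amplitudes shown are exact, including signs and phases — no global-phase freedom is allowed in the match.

The unique candidate consistent with the amplitudes is H(q1).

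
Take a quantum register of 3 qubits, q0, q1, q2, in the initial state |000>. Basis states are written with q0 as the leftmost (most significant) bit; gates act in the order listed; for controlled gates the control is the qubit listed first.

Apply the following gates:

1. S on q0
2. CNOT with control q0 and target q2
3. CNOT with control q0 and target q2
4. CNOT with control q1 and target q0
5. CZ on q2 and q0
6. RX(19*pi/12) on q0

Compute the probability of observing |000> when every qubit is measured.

The probability of measuring |000> is -sqrt(2)/8 + sqrt(6)/8 + 1/2. Key observation: gates 2-3 undo each other exactly, leaving only the rest of the circuit to track.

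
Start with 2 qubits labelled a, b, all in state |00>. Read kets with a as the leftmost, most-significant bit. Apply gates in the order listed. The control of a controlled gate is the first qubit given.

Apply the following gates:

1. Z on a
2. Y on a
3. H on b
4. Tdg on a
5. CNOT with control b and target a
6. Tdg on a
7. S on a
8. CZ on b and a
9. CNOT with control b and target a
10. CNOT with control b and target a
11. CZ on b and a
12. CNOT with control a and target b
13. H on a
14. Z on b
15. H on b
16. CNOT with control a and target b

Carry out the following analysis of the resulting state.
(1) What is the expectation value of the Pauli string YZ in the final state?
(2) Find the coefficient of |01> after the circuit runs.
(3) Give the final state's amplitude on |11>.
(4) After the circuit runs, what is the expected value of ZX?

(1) The expectation value of YZ is 0. Key observation: gates 8-11 undo each other exactly, leaving only the rest of the circuit to track.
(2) The final state's coefficient on |01> equals sqrt(2)*(exp(I*pi/4) + I)/4.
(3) The final state's coefficient on |11> equals sqrt(2)*(-exp(I*pi/4) + I)/4.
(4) The observable ZX averages to -sqrt(2)/2.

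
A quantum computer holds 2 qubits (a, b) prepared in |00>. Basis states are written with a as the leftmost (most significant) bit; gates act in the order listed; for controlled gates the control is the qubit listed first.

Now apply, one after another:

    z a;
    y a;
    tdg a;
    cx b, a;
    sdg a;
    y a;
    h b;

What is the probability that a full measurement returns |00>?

Outcome |00> occurs with probability 1/2.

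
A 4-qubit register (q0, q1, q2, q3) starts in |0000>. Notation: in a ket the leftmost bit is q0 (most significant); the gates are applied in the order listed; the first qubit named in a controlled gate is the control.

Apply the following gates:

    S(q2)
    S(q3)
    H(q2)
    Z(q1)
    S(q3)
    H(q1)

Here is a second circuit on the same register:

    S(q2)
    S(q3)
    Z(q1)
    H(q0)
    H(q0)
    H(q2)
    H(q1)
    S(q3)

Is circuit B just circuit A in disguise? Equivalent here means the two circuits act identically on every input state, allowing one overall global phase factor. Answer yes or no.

Yes: on every input state the two circuits agree up to one overall phase factor.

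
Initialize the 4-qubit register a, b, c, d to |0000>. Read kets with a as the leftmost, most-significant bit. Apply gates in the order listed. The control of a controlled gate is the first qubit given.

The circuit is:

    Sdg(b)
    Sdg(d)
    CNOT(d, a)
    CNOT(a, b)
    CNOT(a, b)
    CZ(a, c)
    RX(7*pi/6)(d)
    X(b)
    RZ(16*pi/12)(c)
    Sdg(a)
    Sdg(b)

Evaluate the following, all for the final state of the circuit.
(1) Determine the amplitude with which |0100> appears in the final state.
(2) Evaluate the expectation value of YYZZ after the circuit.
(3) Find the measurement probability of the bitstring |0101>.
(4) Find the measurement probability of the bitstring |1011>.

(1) The amplitude on |0100> is (-sqrt(6) + sqrt(2))*exp(5*I*pi/6)/4. Key observation: the block from step 4 through step 5 cancels to the identity and can be dropped.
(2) The observable YYZZ averages to 0.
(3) A full measurement returns |0101> with probability sqrt(3)/4 + 1/2.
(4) The probability of measuring |1011> is 0.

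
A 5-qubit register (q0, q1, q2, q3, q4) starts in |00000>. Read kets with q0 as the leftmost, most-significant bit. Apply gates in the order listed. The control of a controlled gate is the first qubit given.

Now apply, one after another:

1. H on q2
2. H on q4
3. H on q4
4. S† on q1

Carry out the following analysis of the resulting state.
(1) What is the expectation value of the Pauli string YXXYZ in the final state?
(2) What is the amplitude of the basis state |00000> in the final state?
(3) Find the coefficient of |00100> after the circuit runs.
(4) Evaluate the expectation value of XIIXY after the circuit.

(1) The observable YXXYZ averages to 0. Key observation: gates 2-3 undo each other exactly, leaving only the rest of the circuit to track.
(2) The final state's coefficient on |00000> equals sqrt(2)/2.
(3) |00100> carries amplitude sqrt(2)/2 in the final state.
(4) In the final state, XIIXY has expectation 0.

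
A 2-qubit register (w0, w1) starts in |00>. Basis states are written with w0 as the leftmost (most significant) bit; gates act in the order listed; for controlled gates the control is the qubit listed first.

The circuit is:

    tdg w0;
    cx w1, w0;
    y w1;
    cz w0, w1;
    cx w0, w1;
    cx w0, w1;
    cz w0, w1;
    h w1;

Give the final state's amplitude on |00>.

The amplitude on |00> is sqrt(2)*I/2. Key observation: gates 4-7 undo each other exactly, leaving only the rest of the circuit to track.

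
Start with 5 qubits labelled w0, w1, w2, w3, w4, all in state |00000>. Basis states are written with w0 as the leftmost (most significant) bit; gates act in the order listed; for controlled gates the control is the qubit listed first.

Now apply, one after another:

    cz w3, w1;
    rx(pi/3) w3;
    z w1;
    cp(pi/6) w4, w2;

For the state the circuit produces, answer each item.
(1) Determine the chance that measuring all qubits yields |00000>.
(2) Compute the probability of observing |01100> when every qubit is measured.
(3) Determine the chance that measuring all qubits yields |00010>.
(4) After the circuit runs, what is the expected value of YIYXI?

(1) Outcome |00000> occurs with probability 3/4.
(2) The probability of measuring |01100> is 0.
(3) The probability of measuring |00010> is 1/4.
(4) The observable YIYXI averages to 0.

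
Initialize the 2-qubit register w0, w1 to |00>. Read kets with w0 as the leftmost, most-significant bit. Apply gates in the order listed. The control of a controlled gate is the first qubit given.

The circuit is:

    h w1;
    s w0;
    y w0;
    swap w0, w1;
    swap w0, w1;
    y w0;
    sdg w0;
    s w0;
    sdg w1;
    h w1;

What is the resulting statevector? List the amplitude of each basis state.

The final amplitudes are 1/2 - I/2 on |00>, 1/2 + I/2 on |01>, 0 on |10>, 0 on |11>. Key observation: gates 2-7 undo each other exactly, leaving only the rest of the circuit to track.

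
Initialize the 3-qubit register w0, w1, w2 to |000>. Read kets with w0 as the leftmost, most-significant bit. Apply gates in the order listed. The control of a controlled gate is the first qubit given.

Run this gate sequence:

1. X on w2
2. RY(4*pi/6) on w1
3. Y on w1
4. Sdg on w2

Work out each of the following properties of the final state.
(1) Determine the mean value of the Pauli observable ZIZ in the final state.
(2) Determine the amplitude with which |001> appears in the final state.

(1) In the final state, ZIZ has expectation -1.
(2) |001> carries amplitude -sqrt(3)/2 in the final state.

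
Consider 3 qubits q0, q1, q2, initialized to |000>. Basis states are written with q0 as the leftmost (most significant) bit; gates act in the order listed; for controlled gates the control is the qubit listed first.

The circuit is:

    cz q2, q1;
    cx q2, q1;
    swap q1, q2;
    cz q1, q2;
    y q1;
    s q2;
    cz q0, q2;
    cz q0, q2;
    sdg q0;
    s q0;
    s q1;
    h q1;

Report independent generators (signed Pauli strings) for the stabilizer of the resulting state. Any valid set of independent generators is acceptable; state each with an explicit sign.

One valid set of independent stabilizer generators is -IXI, +ZII, +IIZ (any independent generating set of the same group is equally correct).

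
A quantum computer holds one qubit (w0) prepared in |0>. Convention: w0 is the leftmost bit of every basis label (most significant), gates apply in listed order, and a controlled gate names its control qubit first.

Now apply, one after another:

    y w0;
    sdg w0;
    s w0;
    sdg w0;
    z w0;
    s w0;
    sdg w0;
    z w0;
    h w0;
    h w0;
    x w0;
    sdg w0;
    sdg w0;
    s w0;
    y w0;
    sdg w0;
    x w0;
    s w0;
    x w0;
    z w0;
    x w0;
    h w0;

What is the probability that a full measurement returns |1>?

The probability of measuring |1> is 1/2.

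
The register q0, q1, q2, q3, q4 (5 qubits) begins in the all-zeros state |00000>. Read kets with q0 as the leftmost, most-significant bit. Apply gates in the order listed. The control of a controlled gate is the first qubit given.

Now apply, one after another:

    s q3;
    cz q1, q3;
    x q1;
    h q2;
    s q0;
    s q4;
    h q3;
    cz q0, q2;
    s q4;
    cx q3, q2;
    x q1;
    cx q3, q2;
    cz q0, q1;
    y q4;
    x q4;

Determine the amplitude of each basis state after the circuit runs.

The resulting statevector has amplitude I/2 on |00000>, I/2 on |00010>, I/2 on |00100>, I/2 on |00110>, and 0 on every other basis state.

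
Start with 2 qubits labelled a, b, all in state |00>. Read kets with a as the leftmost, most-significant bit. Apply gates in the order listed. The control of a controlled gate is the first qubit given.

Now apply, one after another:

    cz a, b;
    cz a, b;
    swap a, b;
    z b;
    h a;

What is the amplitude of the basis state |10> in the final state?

|10> carries amplitude sqrt(2)/2 in the final state. Key observation: steps 1-2 multiply out to the identity, so the circuit reduces to the remaining gates.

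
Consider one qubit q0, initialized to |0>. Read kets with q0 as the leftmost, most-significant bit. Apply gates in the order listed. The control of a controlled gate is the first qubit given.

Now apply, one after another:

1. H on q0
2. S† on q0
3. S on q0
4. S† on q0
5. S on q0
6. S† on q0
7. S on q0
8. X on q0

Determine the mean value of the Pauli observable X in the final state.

In the final state, X has expectation 1. Key observation: steps 4-7 multiply out to the identity, so the circuit reduces to the remaining gates.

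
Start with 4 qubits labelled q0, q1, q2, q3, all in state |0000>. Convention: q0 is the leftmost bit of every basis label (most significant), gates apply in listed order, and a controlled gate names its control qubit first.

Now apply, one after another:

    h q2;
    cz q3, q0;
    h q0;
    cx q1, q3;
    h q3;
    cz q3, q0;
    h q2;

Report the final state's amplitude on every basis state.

After the circuit, the state carries amplitude 1/2 on |0000>, 1/2 on |0001>, 1/2 on |1000>, -1/2 on |1001>, and 0 on every other basis state.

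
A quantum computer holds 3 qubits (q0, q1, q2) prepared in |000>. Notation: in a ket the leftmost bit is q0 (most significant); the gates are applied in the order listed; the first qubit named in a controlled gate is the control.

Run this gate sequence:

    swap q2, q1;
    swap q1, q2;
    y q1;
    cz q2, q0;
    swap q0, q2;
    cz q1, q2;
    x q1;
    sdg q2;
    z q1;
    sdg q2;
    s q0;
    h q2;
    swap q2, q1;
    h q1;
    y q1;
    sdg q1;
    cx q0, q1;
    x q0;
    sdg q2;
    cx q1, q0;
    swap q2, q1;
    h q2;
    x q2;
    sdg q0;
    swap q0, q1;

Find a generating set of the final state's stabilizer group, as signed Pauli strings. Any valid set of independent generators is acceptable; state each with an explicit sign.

The stabilizer group can be generated by -IIX, +ZII, +IZI, among other valid generating sets.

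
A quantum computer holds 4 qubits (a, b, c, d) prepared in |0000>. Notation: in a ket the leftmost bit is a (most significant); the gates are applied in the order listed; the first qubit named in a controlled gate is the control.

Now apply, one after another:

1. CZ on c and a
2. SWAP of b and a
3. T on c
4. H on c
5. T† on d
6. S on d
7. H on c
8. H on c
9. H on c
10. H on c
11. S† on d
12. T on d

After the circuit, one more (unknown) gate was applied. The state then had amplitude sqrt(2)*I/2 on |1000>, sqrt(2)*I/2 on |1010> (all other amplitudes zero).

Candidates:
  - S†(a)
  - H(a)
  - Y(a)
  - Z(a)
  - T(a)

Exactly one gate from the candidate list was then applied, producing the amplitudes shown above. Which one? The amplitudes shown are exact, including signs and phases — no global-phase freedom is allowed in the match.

The applied gate was Y(a). Key observation: steps 5-12 multiply out to the identity, so the circuit reduces to the remaining gates.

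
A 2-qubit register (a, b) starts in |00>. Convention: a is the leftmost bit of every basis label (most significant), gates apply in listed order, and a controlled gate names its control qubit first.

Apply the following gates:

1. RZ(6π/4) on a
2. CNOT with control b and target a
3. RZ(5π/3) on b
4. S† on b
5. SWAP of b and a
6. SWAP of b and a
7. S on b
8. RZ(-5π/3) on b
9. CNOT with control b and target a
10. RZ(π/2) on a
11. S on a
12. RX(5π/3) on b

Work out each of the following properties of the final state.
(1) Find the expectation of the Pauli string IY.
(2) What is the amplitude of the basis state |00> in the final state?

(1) The observable IY averages to sqrt(3)/2. Key observation: gates 2-9 undo each other exactly, leaving only the rest of the circuit to track.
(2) The amplitude on |00> is sqrt(3)/2.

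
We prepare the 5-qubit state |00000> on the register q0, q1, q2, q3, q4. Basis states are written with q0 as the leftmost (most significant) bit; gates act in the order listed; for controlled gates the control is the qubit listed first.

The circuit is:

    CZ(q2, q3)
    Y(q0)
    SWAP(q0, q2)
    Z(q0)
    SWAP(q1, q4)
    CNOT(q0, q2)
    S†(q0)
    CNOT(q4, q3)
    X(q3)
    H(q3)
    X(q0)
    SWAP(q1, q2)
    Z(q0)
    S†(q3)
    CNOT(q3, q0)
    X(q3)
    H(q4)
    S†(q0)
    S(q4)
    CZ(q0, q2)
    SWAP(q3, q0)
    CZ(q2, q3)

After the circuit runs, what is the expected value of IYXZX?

In the final state, IYXZX has expectation 0.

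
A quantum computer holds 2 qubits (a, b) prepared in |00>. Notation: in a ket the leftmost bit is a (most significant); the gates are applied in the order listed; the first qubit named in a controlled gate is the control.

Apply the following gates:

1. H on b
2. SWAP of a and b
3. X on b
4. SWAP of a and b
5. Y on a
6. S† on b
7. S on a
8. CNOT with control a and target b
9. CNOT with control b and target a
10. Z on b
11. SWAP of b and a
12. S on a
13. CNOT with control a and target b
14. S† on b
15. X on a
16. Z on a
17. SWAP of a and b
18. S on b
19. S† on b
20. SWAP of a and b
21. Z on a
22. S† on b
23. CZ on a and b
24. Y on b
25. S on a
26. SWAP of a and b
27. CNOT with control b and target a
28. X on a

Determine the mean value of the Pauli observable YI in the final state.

In the final state, YI has expectation 0. Key observation: the block from step 16 through step 21 cancels to the identity and can be dropped.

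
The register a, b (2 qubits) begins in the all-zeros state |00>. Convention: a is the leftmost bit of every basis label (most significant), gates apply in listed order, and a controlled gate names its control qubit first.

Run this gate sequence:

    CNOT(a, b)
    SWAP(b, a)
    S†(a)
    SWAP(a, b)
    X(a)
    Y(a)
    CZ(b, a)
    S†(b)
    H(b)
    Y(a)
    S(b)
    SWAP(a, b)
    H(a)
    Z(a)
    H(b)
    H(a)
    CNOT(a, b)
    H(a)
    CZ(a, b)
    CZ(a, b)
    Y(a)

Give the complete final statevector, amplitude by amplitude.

After the circuit, the state carries amplitude sqrt(2)*(1 - I)/4 on |00>, sqrt(2)*(-1 + I)/4 on |01>, sqrt(2)*(-1 - I)/4 on |10>, sqrt(2)*(1 + I)/4 on |11>.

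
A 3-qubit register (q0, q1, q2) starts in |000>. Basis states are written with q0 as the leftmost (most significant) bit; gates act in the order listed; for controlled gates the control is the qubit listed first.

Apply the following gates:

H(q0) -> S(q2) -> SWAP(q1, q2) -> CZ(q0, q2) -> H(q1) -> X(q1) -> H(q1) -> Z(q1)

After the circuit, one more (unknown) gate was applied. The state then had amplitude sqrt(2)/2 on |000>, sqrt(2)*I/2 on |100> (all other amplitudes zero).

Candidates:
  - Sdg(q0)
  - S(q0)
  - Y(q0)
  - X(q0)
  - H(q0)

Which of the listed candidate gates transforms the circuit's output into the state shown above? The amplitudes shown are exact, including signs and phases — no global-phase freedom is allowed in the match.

The applied gate was S(q0). Key observation: the block from step 5 through step 8 cancels to the identity and can be dropped.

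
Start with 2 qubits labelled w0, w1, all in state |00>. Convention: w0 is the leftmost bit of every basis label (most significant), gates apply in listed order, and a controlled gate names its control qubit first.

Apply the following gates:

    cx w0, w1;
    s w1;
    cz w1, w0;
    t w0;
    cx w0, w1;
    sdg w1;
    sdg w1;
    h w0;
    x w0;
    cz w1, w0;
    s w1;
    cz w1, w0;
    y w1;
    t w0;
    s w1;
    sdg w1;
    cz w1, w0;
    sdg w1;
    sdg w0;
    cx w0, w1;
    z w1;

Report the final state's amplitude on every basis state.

The final amplitudes are 0 on |00>, -sqrt(2)/2 on |01>, sqrt(2)*exp(3*I*pi/4)/2 on |10>, 0 on |11>. Key observation: gates 15-16 undo each other exactly, leaving only the rest of the circuit to track.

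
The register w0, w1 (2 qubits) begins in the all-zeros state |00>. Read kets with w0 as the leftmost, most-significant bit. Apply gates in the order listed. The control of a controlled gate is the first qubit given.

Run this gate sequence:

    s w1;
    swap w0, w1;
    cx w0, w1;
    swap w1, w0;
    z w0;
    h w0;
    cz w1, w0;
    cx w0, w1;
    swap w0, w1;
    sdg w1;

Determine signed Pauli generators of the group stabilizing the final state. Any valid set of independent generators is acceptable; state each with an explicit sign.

The final state is stabilized by the group generated by -XY, +ZZ; other independent generating sets are equally valid.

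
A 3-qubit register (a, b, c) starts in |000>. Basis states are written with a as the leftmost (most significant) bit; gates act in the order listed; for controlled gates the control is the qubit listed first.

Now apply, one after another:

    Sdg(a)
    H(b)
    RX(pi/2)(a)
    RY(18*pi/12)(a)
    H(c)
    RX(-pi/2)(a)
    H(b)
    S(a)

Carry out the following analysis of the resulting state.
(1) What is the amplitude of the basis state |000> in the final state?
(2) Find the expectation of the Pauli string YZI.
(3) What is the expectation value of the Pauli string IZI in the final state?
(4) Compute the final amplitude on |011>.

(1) The final state's coefficient on |000> equals -1/2 + I/2.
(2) The observable YZI averages to 0.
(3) The expectation value of IZI is 1.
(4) The final state's coefficient on |011> equals 0.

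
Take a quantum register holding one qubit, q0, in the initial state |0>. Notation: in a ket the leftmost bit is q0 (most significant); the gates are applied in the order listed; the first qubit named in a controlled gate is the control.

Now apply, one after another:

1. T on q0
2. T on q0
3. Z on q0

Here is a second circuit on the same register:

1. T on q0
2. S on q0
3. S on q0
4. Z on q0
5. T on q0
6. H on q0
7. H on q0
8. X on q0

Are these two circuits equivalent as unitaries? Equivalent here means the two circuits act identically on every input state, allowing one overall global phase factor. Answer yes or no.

No: there is an input state on which the two circuits produce genuinely different outputs (not merely differing by a phase).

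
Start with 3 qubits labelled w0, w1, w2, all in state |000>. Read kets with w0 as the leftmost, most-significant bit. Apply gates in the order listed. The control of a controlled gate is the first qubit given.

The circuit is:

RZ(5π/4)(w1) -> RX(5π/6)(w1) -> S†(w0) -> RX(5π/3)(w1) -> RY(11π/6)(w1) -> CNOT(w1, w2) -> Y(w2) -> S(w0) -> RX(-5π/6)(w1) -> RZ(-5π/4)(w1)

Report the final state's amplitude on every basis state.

After the circuit, the state carries amplitude -sqrt(2)*(1 + 2*I)/8 - sqrt(6)*I/8 on |000>, -sqrt(6)/8 + sqrt(2)*(2 + I)/8 on |001>, (-2*sqrt(2) + sqrt(6) - sqrt(2)*I)*exp(I*pi/4)/8 on |010>, (-sqrt(2) - 2*sqrt(2)*I - sqrt(6)*I)*exp(I*pi/4)/8 on |011>, 0 on |100>, 0 on |101>, 0 on |110>, 0 on |111>.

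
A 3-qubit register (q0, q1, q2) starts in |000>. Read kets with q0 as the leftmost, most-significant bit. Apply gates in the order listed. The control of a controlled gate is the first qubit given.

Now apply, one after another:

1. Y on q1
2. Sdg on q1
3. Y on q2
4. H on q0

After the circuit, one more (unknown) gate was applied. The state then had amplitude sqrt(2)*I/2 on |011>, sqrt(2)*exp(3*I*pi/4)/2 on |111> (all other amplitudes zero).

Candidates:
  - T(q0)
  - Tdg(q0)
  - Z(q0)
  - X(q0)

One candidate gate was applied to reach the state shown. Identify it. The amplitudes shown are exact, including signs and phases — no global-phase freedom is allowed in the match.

The unique candidate consistent with the amplitudes is T(q0).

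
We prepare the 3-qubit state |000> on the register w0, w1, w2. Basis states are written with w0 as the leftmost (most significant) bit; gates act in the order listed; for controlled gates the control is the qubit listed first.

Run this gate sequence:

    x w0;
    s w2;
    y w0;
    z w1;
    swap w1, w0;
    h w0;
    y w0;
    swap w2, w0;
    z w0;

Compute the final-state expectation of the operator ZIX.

The observable ZIX averages to -1.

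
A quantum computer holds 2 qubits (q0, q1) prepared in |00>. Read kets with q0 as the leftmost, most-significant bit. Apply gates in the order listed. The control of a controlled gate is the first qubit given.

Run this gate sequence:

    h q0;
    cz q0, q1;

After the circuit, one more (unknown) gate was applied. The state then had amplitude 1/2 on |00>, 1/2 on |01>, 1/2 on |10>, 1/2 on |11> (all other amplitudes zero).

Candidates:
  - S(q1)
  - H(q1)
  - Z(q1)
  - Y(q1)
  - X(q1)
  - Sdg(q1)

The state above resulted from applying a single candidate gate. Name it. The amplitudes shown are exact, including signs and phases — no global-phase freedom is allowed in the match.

It was H(q1) that produced the state shown.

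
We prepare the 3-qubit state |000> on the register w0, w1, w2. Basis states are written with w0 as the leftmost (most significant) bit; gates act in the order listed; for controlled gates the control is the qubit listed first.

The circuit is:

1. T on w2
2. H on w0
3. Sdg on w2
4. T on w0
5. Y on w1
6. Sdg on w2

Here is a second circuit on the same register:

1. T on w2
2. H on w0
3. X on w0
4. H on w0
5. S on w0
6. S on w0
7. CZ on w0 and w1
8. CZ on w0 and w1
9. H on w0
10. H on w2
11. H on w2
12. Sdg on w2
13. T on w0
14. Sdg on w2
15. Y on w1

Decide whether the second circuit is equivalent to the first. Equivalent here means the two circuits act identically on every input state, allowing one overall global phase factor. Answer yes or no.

Yes: on every input state the two circuits agree up to one overall phase factor.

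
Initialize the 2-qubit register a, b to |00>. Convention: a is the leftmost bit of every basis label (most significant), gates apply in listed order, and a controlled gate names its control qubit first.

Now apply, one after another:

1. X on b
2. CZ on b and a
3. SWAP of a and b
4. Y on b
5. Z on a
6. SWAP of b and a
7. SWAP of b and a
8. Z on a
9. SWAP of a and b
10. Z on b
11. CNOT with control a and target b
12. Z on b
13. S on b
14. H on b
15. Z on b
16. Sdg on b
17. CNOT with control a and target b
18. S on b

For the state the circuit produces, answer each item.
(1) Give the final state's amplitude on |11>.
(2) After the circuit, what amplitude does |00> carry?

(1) The amplitude on |11> is sqrt(2)/2.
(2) The amplitude on |00> is 0.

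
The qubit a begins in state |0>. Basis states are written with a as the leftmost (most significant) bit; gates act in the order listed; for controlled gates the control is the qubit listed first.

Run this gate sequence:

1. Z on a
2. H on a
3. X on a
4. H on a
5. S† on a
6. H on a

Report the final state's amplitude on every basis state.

The resulting statevector has amplitude sqrt(2)/2 on |0>, sqrt(2)/2 on |1>.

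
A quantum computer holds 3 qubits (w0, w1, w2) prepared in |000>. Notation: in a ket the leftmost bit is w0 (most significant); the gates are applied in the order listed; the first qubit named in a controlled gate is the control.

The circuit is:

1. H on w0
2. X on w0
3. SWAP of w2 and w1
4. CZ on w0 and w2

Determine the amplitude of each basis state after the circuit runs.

After the circuit, the state carries amplitude sqrt(2)/2 on |000>, sqrt(2)/2 on |100>, and 0 on every other basis state.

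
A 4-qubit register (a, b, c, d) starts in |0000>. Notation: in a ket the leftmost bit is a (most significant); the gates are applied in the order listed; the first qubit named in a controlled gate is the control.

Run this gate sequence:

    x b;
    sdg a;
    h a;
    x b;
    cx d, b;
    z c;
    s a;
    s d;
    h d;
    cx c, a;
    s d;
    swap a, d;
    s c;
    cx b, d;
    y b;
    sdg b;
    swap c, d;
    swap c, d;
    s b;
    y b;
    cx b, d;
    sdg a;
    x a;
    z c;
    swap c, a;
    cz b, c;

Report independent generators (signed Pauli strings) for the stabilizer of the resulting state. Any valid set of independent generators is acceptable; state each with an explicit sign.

The stabilizer group can be generated by +IIXI, +IIIY, +ZIII, +IZII, among other valid generating sets. Key observation: steps 14-21 multiply out to the identity, so the circuit reduces to the remaining gates.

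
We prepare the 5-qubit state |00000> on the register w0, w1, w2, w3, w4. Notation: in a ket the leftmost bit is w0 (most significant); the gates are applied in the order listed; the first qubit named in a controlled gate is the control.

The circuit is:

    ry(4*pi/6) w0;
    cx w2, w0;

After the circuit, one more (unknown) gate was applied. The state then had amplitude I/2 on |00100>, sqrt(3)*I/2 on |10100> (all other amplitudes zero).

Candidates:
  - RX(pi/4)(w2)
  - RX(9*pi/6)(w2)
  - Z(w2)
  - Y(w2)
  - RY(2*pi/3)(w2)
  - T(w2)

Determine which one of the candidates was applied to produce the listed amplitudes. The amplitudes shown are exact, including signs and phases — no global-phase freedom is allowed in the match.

The applied gate was Y(w2).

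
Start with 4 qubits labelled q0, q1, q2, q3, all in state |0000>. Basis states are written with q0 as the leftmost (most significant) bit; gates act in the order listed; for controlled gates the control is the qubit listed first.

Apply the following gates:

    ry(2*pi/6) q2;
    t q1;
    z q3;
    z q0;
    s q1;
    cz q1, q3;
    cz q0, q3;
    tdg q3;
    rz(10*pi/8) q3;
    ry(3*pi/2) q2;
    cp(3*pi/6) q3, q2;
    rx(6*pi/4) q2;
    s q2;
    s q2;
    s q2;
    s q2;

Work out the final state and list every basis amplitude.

After the circuit, the state carries amplitude (-sqrt(3) - 1 - I + sqrt(3)*I)*exp(3*I*pi/8)/4 on |0000>, (-1 + sqrt(3) - sqrt(3)*I - I)*exp(3*I*pi/8)/4 on |0010>, and 0 on every other basis state. Key observation: the block from step 13 through step 16 cancels to the identity and can be dropped.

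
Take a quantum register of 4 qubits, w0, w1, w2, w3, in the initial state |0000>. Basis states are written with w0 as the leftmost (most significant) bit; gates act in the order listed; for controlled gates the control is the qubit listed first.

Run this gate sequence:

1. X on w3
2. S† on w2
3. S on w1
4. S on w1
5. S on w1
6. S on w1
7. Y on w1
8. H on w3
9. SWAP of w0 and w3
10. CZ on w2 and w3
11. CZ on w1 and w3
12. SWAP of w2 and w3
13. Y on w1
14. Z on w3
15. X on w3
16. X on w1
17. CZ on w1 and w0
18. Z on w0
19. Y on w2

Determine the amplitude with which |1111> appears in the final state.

The amplitude on |1111> is -sqrt(2)*I/2. Key observation: the block from step 3 through step 6 cancels to the identity and can be dropped.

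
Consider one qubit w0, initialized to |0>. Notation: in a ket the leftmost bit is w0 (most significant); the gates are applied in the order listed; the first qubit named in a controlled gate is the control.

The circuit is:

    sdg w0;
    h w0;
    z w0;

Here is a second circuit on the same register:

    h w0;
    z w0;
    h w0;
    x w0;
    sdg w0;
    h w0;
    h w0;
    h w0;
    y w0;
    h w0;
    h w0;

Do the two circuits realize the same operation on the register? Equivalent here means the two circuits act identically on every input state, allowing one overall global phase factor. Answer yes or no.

No: there is an input state on which the two circuits produce genuinely different outputs (not merely differing by a phase).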